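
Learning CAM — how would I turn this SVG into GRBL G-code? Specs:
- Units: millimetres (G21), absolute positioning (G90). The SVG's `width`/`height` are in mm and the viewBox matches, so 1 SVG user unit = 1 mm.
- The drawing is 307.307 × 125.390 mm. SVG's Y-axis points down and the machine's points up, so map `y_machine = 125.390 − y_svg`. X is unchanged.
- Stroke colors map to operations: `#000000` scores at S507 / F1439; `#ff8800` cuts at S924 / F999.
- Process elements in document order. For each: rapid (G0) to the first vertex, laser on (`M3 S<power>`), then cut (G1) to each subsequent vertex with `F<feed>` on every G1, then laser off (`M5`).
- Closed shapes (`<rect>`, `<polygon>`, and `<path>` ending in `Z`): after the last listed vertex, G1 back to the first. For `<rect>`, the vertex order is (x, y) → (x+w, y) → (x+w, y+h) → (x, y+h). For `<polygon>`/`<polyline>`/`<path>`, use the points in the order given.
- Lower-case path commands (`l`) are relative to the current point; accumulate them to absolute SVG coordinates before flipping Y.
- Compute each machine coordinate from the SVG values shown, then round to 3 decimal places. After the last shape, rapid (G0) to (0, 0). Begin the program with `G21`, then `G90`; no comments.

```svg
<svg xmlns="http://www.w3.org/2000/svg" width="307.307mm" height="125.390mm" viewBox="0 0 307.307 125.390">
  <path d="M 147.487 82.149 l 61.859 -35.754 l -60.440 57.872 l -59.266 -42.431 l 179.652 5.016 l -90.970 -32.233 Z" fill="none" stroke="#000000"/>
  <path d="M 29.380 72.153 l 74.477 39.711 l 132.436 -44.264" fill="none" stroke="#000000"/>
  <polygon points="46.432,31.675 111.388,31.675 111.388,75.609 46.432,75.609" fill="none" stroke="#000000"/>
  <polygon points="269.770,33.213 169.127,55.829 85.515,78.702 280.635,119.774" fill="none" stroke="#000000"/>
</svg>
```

viewBox `0 0 307.307 125.390` with mm width/height → 1 unit = 1 mm. Flip: y_m = 125.390 − y_svg.

**Shape 1** — `<path>` closed polygon, stroke `#000000` → score (S507, F1439). Machine vertices: (147.487,43.241) → (209.346,78.995) → (148.906,21.123) → (89.640,63.554) → (269.292,58.538) → (178.322,90.771) → (147.487,43.241). Closed: final G1 returns to the first vertex.

**Shape 2** — `<path>` open polyline, stroke `#000000` → score (S507, F1439). Machine vertices: (29.380,53.237) → (103.857,13.526) → (236.293,57.790). Open path.

**Shape 3** — `<polygon>` rectangle, stroke `#000000` → score (S507, F1439). Machine vertices: (46.432,93.715) → (111.388,93.715) → (111.388,49.781) → (46.432,49.781) → (46.432,93.715). Closed: final G1 returns to the first vertex.

**Shape 4** — `<polygon>` closed polygon, stroke `#000000` → score (S507, F1439). Machine vertices: (269.770,92.177) → (169.127,69.561) → (85.515,46.688) → (280.635,5.616) → (269.770,92.177). Closed: final G1 returns to the first vertex.

G21
G90
G0 X147.487 Y43.241
M3 S507
G1 X209.346 Y78.995 F1439
G1 X148.906 Y21.123 F1439
G1 X89.640 Y63.554 F1439
G1 X269.292 Y58.538 F1439
G1 X178.322 Y90.771 F1439
G1 X147.487 Y43.241 F1439
M5
G0 X29.380 Y53.237
M3 S507
G1 X103.857 Y13.526 F1439
G1 X236.293 Y57.790 F1439
M5
G0 X46.432 Y93.715
M3 S507
G1 X111.388 Y93.715 F1439
G1 X111.388 Y49.781 F1439
G1 X46.432 Y49.781 F1439
G1 X46.432 Y93.715 F1439
M5
G0 X269.770 Y92.177
M3 S507
G1 X169.127 Y69.561 F1439
G1 X85.515 Y46.688 F1439
G1 X280.635 Y5.616 F1439
G1 X269.770 Y92.177 F1439
M5
G0 X0.000 Y0.000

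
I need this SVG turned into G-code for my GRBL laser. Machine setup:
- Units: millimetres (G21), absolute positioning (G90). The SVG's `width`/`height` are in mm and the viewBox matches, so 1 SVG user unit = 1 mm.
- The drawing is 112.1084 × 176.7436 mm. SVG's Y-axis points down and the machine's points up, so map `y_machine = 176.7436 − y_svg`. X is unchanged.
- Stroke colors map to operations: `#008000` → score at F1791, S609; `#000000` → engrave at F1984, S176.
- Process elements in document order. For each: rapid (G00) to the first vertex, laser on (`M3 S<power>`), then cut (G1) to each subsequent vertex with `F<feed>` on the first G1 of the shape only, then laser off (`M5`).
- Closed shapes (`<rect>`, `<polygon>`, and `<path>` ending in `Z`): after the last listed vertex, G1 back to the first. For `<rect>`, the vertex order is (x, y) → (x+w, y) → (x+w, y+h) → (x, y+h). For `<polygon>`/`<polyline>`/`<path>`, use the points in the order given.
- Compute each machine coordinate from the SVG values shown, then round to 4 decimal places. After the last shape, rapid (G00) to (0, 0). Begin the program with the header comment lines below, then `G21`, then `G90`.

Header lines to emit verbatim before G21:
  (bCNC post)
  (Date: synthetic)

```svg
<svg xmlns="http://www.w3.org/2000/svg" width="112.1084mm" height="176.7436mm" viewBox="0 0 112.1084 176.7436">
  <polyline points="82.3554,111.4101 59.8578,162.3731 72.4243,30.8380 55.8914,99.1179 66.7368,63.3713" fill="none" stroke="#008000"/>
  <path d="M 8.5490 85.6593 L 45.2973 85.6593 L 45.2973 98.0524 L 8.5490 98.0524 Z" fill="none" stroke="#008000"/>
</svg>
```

(bCNC post)
(Date: synthetic)
G21
G90
G00 X82.3554 Y65.3335
M3 S609
G1 X59.8578 Y14.3705 F1791
G1 X72.4243 Y145.9056
G1 X55.8914 Y77.6257
G1 X66.7368 Y113.3723
M5
G00 X8.5490 Y91.0843
M3 S609
G1 X45.2973 Y91.0843 F1791
G1 X45.2973 Y78.6912
G1 X8.5490 Y78.6912
G1 X8.5490 Y91.0843
M5
G00 X0.0000 Y0.0000

viewBox `0 0 112.1084 176.7436` with mm width/height → 1 unit = 1 mm. Flip: y_m = 176.7436 − y_svg.

**Shape 1** — `<polyline>` open polyline, stroke `#008000` → score (S609, F1791). Machine vertices: (82.3554,65.3335) → (59.8578,14.3705) → (72.4243,145.9056) → (55.8914,77.6257) → (66.7368,113.3723). Open path.

**Shape 2** — `<path>` rectangle, stroke `#008000` → score (S609, F1791). Machine vertices: (8.5490,91.0843) → (45.2973,91.0843) → (45.2973,78.6912) → (8.5490,78.6912) → (8.5490,91.0843). Closed: final G1 returns to the first vertex.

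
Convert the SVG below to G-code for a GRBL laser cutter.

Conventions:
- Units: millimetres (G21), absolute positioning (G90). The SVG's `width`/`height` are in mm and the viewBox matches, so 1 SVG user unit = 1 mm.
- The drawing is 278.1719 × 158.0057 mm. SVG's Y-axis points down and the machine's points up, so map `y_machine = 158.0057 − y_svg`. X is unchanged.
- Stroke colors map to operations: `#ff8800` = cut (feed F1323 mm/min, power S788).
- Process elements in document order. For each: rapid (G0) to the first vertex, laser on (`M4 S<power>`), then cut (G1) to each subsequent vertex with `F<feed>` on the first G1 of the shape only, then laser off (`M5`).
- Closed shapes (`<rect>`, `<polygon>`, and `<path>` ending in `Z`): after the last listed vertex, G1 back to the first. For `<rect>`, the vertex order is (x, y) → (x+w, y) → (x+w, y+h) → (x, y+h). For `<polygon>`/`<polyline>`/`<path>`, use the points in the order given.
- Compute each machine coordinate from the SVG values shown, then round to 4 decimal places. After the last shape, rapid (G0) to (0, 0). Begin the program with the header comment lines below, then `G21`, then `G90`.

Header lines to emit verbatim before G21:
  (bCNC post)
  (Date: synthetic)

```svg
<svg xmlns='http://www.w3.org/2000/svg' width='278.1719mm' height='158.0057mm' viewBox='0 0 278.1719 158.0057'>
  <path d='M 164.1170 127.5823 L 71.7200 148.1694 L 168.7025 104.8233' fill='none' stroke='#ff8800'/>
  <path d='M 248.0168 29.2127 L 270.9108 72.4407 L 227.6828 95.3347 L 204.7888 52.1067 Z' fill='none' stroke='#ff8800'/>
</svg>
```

Since the viewBox matches the mm dimensions, user units are millimetres directly. The only transform is the Y-flip y_m = 158.0057 − y_svg.

Shape 1 is a open polyline drawn with `<path>`. Its stroke #ff8800 means cut at S788, F1323. After flipping Y the toolpath is (164.1170,30.4234) → (71.7200,9.8363) → (168.7025,53.1824).

Shape 2 is a regular polygon drawn with `<path>`. Its stroke #ff8800 means cut at S788, F1323. After flipping Y the toolpath is (248.0168,128.7930) → (270.9108,85.5650) → (227.6828,62.6710) → (204.7888,105.8990) → (248.0168,128.7930), returning to the start.

(bCNC post)
(Date: synthetic)
G21
G90
G0 X164.1170 Y30.4234
M4 S788
G1 X71.7200 Y9.8363 F1323
G1 X168.7025 Y53.1824
M5
G0 X248.0168 Y128.7930
M4 S788
G1 X270.9108 Y85.5650 F1323
G1 X227.6828 Y62.6710
G1 X204.7888 Y105.8990
G1 X248.0168 Y128.7930
M5
G0 X0.0000 Y0.0000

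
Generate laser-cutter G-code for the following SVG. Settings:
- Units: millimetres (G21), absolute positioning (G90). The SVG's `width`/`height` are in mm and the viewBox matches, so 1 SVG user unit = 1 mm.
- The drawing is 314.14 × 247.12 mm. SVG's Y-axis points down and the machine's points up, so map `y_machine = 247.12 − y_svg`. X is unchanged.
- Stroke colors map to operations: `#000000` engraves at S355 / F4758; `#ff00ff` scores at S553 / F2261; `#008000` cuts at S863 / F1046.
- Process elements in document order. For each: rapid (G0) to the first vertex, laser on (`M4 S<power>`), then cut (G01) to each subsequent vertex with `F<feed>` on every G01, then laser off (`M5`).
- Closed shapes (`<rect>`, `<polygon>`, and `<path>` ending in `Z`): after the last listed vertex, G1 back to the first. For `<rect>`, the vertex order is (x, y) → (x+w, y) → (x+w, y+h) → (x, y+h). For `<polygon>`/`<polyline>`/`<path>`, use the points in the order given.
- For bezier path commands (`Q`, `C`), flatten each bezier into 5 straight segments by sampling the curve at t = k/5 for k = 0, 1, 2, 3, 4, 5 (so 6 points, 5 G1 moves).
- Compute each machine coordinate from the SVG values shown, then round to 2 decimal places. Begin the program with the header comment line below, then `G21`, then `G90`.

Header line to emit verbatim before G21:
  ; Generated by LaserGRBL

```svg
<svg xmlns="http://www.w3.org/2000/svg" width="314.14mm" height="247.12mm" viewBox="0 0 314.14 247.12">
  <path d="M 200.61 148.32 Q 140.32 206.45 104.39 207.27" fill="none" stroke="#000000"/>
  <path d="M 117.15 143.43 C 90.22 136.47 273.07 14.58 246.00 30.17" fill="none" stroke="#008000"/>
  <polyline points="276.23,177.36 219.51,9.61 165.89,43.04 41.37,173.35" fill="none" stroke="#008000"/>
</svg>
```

; Generated by LaserGRBL
G21
G90
G0 X200.61 Y98.80
M4 S355
G01 X177.47 Y77.84 F4758
G01 X156.28 Y61.47 F4758
G01 X137.03 Y49.68 F4758
G01 X119.74 Y42.47 F4758
G01 X104.39 Y39.85 F4758
M5
G0 X117.15 Y103.69
M4 S863
G01 X122.81 Y119.64 F1046
G01 X158.67 Y151.05 F1046
G01 X204.58 Y185.82 F1046
G01 X240.41 Y211.83 F1046
G01 X246.00 Y216.95 F1046
M5
G0 X276.23 Y69.76
M4 S863
G01 X219.51 Y237.51 F1046
G01 X165.89 Y204.08 F1046
G01 X41.37 Y73.77 F1046
M5

Since the viewBox matches the mm dimensions, user units are millimetres directly. The only transform is the Y-flip y_m = 247.12 − y_svg.

Shape 1 is a quadratic bezier drawn with `<path>`. Its stroke #000000 means engrave at S355, F4758. After flipping Y the toolpath is (200.61,98.80) → (177.47,77.84) → (156.28,61.47) → (137.03,49.68) → (119.74,42.47) → (104.39,39.85).

Shape 2 is a cubic bezier drawn with `<path>`. Its stroke #008000 means cut at S863, F1046. After flipping Y the toolpath is (117.15,103.69) → (122.81,119.64) → (158.67,151.05) → (204.58,185.82) → (240.41,211.83) → (246.00,216.95).

Shape 3 is a open polyline drawn with `<polyline>`. Its stroke #008000 means cut at S863, F1046. After flipping Y the toolpath is (276.23,69.76) → (219.51,237.51) → (165.89,204.08) → (41.37,73.77).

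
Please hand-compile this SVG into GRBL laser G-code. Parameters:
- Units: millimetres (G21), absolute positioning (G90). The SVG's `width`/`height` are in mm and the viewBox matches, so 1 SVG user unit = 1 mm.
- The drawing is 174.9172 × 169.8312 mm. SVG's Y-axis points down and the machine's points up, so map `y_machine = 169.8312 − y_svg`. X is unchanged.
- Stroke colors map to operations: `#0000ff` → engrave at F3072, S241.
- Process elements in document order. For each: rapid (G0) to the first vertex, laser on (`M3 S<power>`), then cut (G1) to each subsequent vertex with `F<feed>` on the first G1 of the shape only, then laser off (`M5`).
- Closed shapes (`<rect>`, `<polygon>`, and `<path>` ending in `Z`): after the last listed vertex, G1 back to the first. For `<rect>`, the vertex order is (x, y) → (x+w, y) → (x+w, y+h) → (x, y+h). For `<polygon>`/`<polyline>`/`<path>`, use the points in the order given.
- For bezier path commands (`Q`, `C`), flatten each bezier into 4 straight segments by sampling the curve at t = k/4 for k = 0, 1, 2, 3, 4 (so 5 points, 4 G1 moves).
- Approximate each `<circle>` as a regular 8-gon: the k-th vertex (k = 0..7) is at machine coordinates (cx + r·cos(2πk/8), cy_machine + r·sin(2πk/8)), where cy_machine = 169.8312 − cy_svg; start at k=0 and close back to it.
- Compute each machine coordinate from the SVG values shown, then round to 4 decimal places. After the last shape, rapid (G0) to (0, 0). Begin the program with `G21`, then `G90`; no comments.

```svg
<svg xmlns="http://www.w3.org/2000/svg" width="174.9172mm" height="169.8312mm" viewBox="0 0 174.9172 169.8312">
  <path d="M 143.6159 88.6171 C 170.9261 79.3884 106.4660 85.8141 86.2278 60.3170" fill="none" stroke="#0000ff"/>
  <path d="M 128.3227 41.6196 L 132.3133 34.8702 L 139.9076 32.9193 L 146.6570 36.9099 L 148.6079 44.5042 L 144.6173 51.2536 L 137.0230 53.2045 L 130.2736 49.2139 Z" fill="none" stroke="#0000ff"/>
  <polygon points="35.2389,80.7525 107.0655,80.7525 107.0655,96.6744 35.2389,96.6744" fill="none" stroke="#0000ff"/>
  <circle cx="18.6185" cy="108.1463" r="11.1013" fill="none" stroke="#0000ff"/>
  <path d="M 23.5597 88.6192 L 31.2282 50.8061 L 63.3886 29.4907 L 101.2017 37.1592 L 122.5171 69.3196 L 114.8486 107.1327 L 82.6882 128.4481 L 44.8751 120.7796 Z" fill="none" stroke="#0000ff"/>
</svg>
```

1 u = 1 mm; y_m = 169.8312 − y.

[1] `<path>` cubic bezier, #0000ff→engrave S241 F3072: (143.6159,81.2141) → (149.0165,85.9438) → (132.7525,89.2635) → (107.5732,95.6335) → (86.2278,109.5142)

[2] `<path>` regular polygon, #0000ff→engrave S241 F3072: (128.3227,128.2116) → (132.3133,134.9610) → (139.9076,136.9119) → (146.6570,132.9213) → (148.6079,125.3270) → (144.6173,118.5776) → (137.0230,116.6267) → (130.2736,120.6173) → (128.3227,128.2116) (closed)

[3] `<polygon>` rectangle, #0000ff→engrave S241 F3072: (35.2389,89.0787) → (107.0655,89.0787) → (107.0655,73.1568) → (35.2389,73.1568) → (35.2389,89.0787) (closed)

[4] `<circle>` circle, #0000ff→engrave S241 F3072: (29.7198,61.6849) → (26.4683,69.5347) → (18.6185,72.7862) → (10.7687,69.5347) → (7.5172,61.6849) → (10.7687,53.8351) → (18.6185,50.5836) → (26.4683,53.8351) → (29.7198,61.6849) (closed)

[5] `<path>` regular polygon, #0000ff→engrave S241 F3072: (23.5597,81.2120) → (31.2282,119.0251) → (63.3886,140.3405) → (101.2017,132.6720) → (122.5171,100.5116) → (114.8486,62.6985) → (82.6882,41.3831) → (44.8751,49.0516) → (23.5597,81.2120) (closed)

G21
G90
G0 X143.6159 Y81.2141
M3 S241
G1 X149.0165 Y85.9438 F3072
G1 X132.7525 Y89.2635
G1 X107.5732 Y95.6335
G1 X86.2278 Y109.5142
M5
G0 X128.3227 Y128.2116
M3 S241
G1 X132.3133 Y134.9610 F3072
G1 X139.9076 Y136.9119
G1 X146.6570 Y132.9213
G1 X148.6079 Y125.3270
G1 X144.6173 Y118.5776
G1 X137.0230 Y116.6267
G1 X130.2736 Y120.6173
G1 X128.3227 Y128.2116
M5
G0 X35.2389 Y89.0787
M3 S241
G1 X107.0655 Y89.0787 F3072
G1 X107.0655 Y73.1568
G1 X35.2389 Y73.1568
G1 X35.2389 Y89.0787
M5
G0 X29.7198 Y61.6849
M3 S241
G1 X26.4683 Y69.5347 F3072
G1 X18.6185 Y72.7862
G1 X10.7687 Y69.5347
G1 X7.5172 Y61.6849
G1 X10.7687 Y53.8351
G1 X18.6185 Y50.5836
G1 X26.4683 Y53.8351
G1 X29.7198 Y61.6849
M5
G0 X23.5597 Y81.2120
M3 S241
G1 X31.2282 Y119.0251 F3072
G1 X63.3886 Y140.3405
G1 X101.2017 Y132.6720
G1 X122.5171 Y100.5116
G1 X114.8486 Y62.6985
G1 X82.6882 Y41.3831
G1 X44.8751 Y49.0516
G1 X23.5597 Y81.2120
M5
G0 X0.0000 Y0.0000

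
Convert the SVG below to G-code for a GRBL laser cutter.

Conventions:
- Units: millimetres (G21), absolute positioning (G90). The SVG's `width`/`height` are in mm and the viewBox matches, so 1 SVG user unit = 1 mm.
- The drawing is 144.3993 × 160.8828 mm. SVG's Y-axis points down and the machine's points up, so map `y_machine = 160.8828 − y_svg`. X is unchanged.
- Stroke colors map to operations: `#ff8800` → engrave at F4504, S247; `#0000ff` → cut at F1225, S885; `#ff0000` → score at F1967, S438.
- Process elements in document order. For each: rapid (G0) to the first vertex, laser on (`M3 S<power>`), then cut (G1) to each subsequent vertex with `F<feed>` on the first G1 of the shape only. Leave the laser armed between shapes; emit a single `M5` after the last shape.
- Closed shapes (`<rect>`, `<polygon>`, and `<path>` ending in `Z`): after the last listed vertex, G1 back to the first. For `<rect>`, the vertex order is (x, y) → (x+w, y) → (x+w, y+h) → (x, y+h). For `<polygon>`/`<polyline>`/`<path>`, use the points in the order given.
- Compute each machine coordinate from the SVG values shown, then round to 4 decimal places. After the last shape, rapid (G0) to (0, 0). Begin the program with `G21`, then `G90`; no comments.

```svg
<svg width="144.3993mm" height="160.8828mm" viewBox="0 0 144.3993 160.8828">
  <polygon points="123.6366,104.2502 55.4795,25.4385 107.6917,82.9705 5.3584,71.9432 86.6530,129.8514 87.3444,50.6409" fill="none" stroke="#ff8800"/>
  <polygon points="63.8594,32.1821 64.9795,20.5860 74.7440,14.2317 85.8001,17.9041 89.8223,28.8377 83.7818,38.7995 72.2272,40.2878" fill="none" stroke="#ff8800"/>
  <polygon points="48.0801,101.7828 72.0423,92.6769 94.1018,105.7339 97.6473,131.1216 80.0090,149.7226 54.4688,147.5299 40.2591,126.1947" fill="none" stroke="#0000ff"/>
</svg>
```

G21
G90
G0 X123.6366 Y56.6326
M3 S247
G1 X55.4795 Y135.4443 F4504
G1 X107.6917 Y77.9123
G1 X5.3584 Y88.9396
G1 X86.6530 Y31.0314
G1 X87.3444 Y110.2419
G1 X123.6366 Y56.6326
G0 X63.8594 Y128.7007
M3 S247
G1 X64.9795 Y140.2968 F4504
G1 X74.7440 Y146.6511
G1 X85.8001 Y142.9787
G1 X89.8223 Y132.0451
G1 X83.7818 Y122.0833
G1 X72.2272 Y120.5950
G1 X63.8594 Y128.7007
G0 X48.0801 Y59.1000
M3 S885
G1 X72.0423 Y68.2059 F1225
G1 X94.1018 Y55.1489
G1 X97.6473 Y29.7612
G1 X80.0090 Y11.1602
G1 X54.4688 Y13.3529
G1 X40.2591 Y34.6881
G1 X48.0801 Y59.1000
M5
G0 X0.0000 Y0.0000

Since the viewBox matches the mm dimensions, user units are millimetres directly. The only transform is the Y-flip y_m = 160.8828 − y_svg.

Shape 1 is a closed polygon drawn with `<polygon>`. Its stroke #ff8800 means engrave at S247, F4504. After flipping Y the toolpath is (123.6366,56.6326) → (55.4795,135.4443) → (107.6917,77.9123) → (5.3584,88.9396) → (86.6530,31.0314) → (87.3444,110.2419) → (123.6366,56.6326), returning to the start.

Shape 2 is a regular polygon drawn with `<polygon>`. Its stroke #ff8800 means engrave at S247, F4504. After flipping Y the toolpath is (63.8594,128.7007) → (64.9795,140.2968) → (74.7440,146.6511) → (85.8001,142.9787) → (89.8223,132.0451) → (83.7818,122.0833) → (72.2272,120.5950) → (63.8594,128.7007), returning to the start.

Shape 3 is a regular polygon drawn with `<polygon>`. Its stroke #0000ff means cut at S885, F1225. After flipping Y the toolpath is (48.0801,59.1000) → (72.0423,68.2059) → (94.1018,55.1489) → (97.6473,29.7612) → (80.0090,11.1602) → (54.4688,13.3529) → (40.2591,34.6881) → (48.0801,59.1000), returning to the start.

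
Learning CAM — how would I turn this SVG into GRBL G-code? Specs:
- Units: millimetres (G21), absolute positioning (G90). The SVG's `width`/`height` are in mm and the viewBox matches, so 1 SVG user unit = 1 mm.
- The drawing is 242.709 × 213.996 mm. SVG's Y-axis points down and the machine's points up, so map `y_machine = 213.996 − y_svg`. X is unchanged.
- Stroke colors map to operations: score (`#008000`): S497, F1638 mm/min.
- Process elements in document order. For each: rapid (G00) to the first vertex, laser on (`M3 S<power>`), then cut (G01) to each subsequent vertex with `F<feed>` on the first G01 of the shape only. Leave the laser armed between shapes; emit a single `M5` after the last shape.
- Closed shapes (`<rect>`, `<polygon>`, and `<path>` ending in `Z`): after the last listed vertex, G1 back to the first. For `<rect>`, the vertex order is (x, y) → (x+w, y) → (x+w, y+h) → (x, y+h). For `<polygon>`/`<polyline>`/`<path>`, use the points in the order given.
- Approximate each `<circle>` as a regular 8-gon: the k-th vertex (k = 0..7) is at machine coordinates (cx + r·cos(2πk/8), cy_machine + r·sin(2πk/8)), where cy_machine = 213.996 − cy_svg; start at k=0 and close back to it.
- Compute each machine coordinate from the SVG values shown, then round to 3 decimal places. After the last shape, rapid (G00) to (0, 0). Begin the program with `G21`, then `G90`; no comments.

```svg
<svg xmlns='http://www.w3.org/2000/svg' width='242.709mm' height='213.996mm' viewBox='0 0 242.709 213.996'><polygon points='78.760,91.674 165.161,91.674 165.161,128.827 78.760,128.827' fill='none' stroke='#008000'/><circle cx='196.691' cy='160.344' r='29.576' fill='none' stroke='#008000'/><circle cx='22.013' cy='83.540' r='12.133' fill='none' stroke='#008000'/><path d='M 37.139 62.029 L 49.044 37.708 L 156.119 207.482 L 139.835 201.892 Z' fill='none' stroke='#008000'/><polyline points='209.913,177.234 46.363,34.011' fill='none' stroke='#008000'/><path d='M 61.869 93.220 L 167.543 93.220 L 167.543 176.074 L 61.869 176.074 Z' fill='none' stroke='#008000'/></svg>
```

viewBox `0 0 242.709 213.996` with mm width/height → 1 unit = 1 mm. Flip: y_m = 213.996 − y_svg.

**Shape 1** — `<polygon>` rectangle, stroke `#008000` → score (S497, F1638). Machine vertices: (78.760,122.322) → (165.161,122.322) → (165.161,85.169) → (78.760,85.169) → (78.760,122.322). Closed: final G1 returns to the first vertex.

**Shape 2** — `<circle>` circle, stroke `#008000` → score (S497, F1638). Machine vertices: (226.267,53.652) → (217.604,74.565) → (196.691,83.228) → (175.778,74.565) → (167.115,53.652) → (175.778,32.739) → (196.691,24.076) → (217.604,32.739) → (226.267,53.652). Closed: final G1 returns to the first vertex.

**Shape 3** — `<circle>` circle, stroke `#008000` → score (S497, F1638). Machine vertices: (34.146,130.456) → (30.592,139.035) → (22.013,142.589) → (13.434,139.035) → (9.880,130.456) → (13.434,121.877) → (22.013,118.323) → (30.592,121.877) → (34.146,130.456). Closed: final G1 returns to the first vertex.

**Shape 4** — `<path>` closed polygon, stroke `#008000` → score (S497, F1638). Machine vertices: (37.139,151.967) → (49.044,176.288) → (156.119,6.514) → (139.835,12.104) → (37.139,151.967). Closed: final G1 returns to the first vertex.

**Shape 5** — `<polyline>` line segment, stroke `#008000` → score (S497, F1638). Machine vertices: (209.913,36.762) → (46.363,179.985). Open path.

**Shape 6** — `<path>` rectangle, stroke `#008000` → score (S497, F1638). Machine vertices: (61.869,120.776) → (167.543,120.776) → (167.543,37.922) → (61.869,37.922) → (61.869,120.776). Closed: final G1 returns to the first vertex.

G21
G90
G00 X78.760 Y122.322
M3 S497
G01 X165.161 Y122.322 F1638
G01 X165.161 Y85.169
G01 X78.760 Y85.169
G01 X78.760 Y122.322
G00 X226.267 Y53.652
M3 S497
G01 X217.604 Y74.565 F1638
G01 X196.691 Y83.228
G01 X175.778 Y74.565
G01 X167.115 Y53.652
G01 X175.778 Y32.739
G01 X196.691 Y24.076
G01 X217.604 Y32.739
G01 X226.267 Y53.652
G00 X34.146 Y130.456
M3 S497
G01 X30.592 Y139.035 F1638
G01 X22.013 Y142.589
G01 X13.434 Y139.035
G01 X9.880 Y130.456
G01 X13.434 Y121.877
G01 X22.013 Y118.323
G01 X30.592 Y121.877
G01 X34.146 Y130.456
G00 X37.139 Y151.967
M3 S497
G01 X49.044 Y176.288 F1638
G01 X156.119 Y6.514
G01 X139.835 Y12.104
G01 X37.139 Y151.967
G00 X209.913 Y36.762
M3 S497
G01 X46.363 Y179.985 F1638
G00 X61.869 Y120.776
M3 S497
G01 X167.543 Y120.776 F1638
G01 X167.543 Y37.922
G01 X61.869 Y37.922
G01 X61.869 Y120.776
M5
G00 X0.000 Y0.000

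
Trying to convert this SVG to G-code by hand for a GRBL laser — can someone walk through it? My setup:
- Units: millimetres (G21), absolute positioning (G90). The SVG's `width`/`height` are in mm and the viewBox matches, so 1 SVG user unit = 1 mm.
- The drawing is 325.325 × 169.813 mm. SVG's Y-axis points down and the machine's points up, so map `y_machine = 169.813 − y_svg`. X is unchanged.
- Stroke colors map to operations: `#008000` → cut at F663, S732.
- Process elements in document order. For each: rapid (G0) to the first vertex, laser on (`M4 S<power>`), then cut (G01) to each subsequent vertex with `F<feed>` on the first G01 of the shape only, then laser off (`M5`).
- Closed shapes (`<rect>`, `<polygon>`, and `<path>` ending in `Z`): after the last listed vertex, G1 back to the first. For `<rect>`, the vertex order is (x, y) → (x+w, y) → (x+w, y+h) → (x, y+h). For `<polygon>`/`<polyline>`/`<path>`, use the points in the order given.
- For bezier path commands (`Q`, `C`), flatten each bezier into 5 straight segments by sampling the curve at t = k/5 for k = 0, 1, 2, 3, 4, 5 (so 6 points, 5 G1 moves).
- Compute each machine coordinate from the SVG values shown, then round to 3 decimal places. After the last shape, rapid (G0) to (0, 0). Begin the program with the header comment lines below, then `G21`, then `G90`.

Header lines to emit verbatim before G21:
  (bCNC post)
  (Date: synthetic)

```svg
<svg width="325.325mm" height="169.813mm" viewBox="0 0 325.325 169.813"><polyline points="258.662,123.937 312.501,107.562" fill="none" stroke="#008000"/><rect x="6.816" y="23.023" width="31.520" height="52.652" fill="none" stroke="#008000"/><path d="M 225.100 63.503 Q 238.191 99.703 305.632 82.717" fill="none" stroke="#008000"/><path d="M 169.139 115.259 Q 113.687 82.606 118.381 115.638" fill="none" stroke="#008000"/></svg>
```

viewBox `0 0 325.325 169.813` with mm width/height → 1 unit = 1 mm. Flip: y_m = 169.813 − y_svg.

**Shape 1** — `<polyline>` line segment, stroke `#008000` → cut (S732, F663). Machine vertices: (258.662,45.876) → (312.501,62.251). Open path.

**Shape 2** — `<rect>` rectangle, stroke `#008000` → cut (S732, F663). Machine vertices: (6.816,146.790) → (38.336,146.790) → (38.336,94.138) → (6.816,94.138) → (6.816,146.790). Closed: final G1 returns to the first vertex.

**Shape 3** — `<path>` quadratic bezier, stroke `#008000` → cut (S732, F663). Control points (SVG): P0=(225.100,63.503), P1=(238.191,99.703), P2=(305.632,82.717); sampled at t=k/5. Machine vertices: (225.100,106.310) → (232.510,93.957) → (244.269,85.860) → (260.375,82.017) → (280.830,82.429) → (305.632,87.096). Open path.

**Shape 4** — `<path>` quadratic bezier, stroke `#008000` → cut (S732, F663). Control points (SVG): P0=(169.139,115.259), P1=(113.687,82.606), P2=(118.381,115.638); sampled at t=k/5. Machine vertices: (169.139,54.554) → (149.364,64.988) → (134.401,70.167) → (124.249,70.091) → (118.909,64.760) → (118.381,54.175). Open path.

(bCNC post)
(Date: synthetic)
G21
G90
G0 X258.662 Y45.876
M4 S732
G01 X312.501 Y62.251 F663
M5
G0 X6.816 Y146.790
M4 S732
G01 X38.336 Y146.790 F663
G01 X38.336 Y94.138
G01 X6.816 Y94.138
G01 X6.816 Y146.790
M5
G0 X225.100 Y106.310
M4 S732
G01 X232.510 Y93.957 F663
G01 X244.269 Y85.860
G01 X260.375 Y82.017
G01 X280.830 Y82.429
G01 X305.632 Y87.096
M5
G0 X169.139 Y54.554
M4 S732
G01 X149.364 Y64.988 F663
G01 X134.401 Y70.167
G01 X124.249 Y70.091
G01 X118.909 Y64.760
G01 X118.381 Y54.175
M5
G0 X0.000 Y0.000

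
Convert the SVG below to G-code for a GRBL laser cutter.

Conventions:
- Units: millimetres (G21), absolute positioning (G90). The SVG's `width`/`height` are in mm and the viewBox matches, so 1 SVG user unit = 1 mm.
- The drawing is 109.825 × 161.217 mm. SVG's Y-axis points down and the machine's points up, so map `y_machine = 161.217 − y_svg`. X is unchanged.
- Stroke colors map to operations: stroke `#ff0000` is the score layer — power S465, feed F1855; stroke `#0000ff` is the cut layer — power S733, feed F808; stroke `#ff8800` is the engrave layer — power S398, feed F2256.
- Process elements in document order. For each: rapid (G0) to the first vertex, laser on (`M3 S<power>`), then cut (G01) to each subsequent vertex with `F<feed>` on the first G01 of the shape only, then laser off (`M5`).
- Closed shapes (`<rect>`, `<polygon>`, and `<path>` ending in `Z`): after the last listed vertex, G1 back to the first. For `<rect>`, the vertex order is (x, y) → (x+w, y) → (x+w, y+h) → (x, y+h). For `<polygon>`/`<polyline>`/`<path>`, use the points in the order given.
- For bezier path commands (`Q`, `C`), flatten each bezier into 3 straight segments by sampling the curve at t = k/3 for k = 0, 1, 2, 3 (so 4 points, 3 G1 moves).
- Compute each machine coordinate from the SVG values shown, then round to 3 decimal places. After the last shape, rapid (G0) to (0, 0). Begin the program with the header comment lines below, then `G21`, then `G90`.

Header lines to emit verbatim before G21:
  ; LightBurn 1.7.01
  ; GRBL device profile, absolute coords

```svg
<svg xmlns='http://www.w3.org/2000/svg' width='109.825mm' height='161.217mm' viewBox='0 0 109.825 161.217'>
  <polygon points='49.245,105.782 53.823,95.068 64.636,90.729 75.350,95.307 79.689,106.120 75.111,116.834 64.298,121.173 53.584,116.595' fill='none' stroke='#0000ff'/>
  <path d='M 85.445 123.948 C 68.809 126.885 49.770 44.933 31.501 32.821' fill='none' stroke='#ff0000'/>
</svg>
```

viewBox `0 0 109.825 161.217` with mm width/height → 1 unit = 1 mm. Flip: y_m = 161.217 − y_svg.

**Shape 1** — `<polygon>` regular polygon, stroke `#0000ff` → cut (S733, F808). Machine vertices: (49.245,55.435) → (53.823,66.149) → (64.636,70.488) → (75.350,65.910) → (79.689,55.097) → (75.111,44.383) → (64.298,40.044) → (53.584,44.622) → (49.245,55.435). Closed: final G1 returns to the first vertex.

**Shape 2** — `<path>` cubic bezier, stroke `#ff0000` → score (S465, F1855). Control points (SVG): P0=(85.445,123.948), P1=(68.809,126.885), P2=(49.770,44.933), P3=(31.501,32.821); sampled at t=k/3. Machine vertices: (85.445,37.269) → (68.126,56.898) → (49.909,98.735) → (31.501,128.396). Open path.

; LightBurn 1.7.01
; GRBL device profile, absolute coords
G21
G90
G0 X49.245 Y55.435
M3 S733
G01 X53.823 Y66.149 F808
G01 X64.636 Y70.488
G01 X75.350 Y65.910
G01 X79.689 Y55.097
G01 X75.111 Y44.383
G01 X64.298 Y40.044
G01 X53.584 Y44.622
G01 X49.245 Y55.435
M5
G0 X85.445 Y37.269
M3 S465
G01 X68.126 Y56.898 F1855
G01 X49.909 Y98.735
G01 X31.501 Y128.396
M5
G0 X0.000 Y0.000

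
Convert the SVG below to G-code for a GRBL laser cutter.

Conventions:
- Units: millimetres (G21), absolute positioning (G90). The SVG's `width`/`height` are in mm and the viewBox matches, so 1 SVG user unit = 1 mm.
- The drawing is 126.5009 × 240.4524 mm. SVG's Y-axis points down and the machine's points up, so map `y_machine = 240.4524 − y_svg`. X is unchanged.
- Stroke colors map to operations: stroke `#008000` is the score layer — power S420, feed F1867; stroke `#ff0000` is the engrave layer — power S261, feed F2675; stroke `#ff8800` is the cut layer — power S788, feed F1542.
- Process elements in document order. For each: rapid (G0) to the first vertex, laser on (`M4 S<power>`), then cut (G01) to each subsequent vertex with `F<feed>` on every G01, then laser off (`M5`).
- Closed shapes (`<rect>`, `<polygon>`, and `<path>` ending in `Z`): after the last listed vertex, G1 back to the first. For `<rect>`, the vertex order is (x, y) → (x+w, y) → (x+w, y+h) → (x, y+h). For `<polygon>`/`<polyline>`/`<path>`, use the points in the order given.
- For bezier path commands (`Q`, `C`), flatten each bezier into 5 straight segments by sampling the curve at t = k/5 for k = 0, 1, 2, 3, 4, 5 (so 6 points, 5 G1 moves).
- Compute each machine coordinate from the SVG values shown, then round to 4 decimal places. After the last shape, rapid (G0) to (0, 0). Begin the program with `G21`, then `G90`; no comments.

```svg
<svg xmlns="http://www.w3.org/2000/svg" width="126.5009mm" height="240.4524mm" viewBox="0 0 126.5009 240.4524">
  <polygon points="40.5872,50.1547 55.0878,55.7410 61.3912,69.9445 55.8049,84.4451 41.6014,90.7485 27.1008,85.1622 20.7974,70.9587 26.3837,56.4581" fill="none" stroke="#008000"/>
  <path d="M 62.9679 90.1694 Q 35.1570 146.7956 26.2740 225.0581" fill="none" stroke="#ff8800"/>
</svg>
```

viewBox `0 0 126.5009 240.4524` with mm width/height → 1 unit = 1 mm. Flip: y_m = 240.4524 − y_svg.

**Shape 1** — `<polygon>` regular polygon, stroke `#008000` → score (S420, F1867). Machine vertices: (40.5872,190.2977) → (55.0878,184.7114) → (61.3912,170.5079) → (55.8049,156.0073) → (41.6014,149.7039) → (27.1008,155.2902) → (20.7974,169.4937) → (26.3837,183.9943) → (40.5872,190.2977). Closed: final G1 returns to the first vertex.

**Shape 2** — `<path>` quadratic bezier, stroke `#ff8800` → cut (S788, F1542). Control points (SVG): P0=(62.9679,90.1694), P1=(35.1570,146.7956), P2=(26.2740,225.0581); sampled at t=k/5. Machine vertices: (62.9679,150.2830) → (52.6007,126.7671) → (43.7476,101.5202) → (36.4089,74.5425) → (30.5843,45.8338) → (26.2740,15.3943). Open path.

G21
G90
G0 X40.5872 Y190.2977
M4 S420
G01 X55.0878 Y184.7114 F1867
G01 X61.3912 Y170.5079 F1867
G01 X55.8049 Y156.0073 F1867
G01 X41.6014 Y149.7039 F1867
G01 X27.1008 Y155.2902 F1867
G01 X20.7974 Y169.4937 F1867
G01 X26.3837 Y183.9943 F1867
G01 X40.5872 Y190.2977 F1867
M5
G0 X62.9679 Y150.2830
M4 S788
G01 X52.6007 Y126.7671 F1542
G01 X43.7476 Y101.5202 F1542
G01 X36.4089 Y74.5425 F1542
G01 X30.5843 Y45.8338 F1542
G01 X26.2740 Y15.3943 F1542
M5
G0 X0.0000 Y0.0000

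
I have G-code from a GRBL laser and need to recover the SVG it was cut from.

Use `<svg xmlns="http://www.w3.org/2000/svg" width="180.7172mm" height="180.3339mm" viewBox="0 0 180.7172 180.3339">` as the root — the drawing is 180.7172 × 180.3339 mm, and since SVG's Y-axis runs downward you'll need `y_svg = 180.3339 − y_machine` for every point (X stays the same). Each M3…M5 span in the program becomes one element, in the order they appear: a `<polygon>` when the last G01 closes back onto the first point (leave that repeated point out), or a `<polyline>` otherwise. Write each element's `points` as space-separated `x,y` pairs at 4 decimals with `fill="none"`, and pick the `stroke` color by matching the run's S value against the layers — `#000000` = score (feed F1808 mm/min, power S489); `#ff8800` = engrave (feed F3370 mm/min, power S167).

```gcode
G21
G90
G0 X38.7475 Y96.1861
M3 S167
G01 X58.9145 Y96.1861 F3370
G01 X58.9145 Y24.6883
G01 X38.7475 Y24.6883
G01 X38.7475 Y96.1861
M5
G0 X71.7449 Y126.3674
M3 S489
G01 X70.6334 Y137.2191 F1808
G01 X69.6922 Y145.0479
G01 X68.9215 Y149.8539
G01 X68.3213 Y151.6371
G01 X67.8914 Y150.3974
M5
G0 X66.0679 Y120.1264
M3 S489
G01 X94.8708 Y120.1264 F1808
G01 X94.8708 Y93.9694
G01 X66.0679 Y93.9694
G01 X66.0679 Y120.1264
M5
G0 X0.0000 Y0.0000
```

Machine Y-up, SVG Y-down with viewBox height 180.3339, so y_svg = 180.3339 − y_machine; X carries over.

Run 1: the run's S167 means `#ff8800` (engrave). The run returns to its start, so emit a `<polygon>` with points (Y-flipped): 38.7475,84.1478 58.9145,84.1478 58.9145,155.6456 38.7475,155.6456.

Run 2: the run's S489 means `#000000` (score). The run is open, so emit a `<polyline>` with points (Y-flipped): 71.7449,53.9665 70.6334,43.1148 69.6922,35.2860 68.9215,30.4800 68.3213,28.6968 67.8914,29.9365.

Run 3: the run's S489 means `#000000` (score). The run returns to its start, so emit a `<polygon>` with points (Y-flipped): 66.0679,60.2075 94.8708,60.2075 94.8708,86.3645 66.0679,86.3645.

<svg xmlns="http://www.w3.org/2000/svg" width="180.7172mm" height="180.3339mm" viewBox="0 0 180.7172 180.3339">
  <polygon points="38.7475,84.1478 58.9145,84.1478 58.9145,155.6456 38.7475,155.6456" fill="none" stroke="#ff8800"/>
  <polyline points="71.7449,53.9665 70.6334,43.1148 69.6922,35.2860 68.9215,30.4800 68.3213,28.6968 67.8914,29.9365" fill="none" stroke="#000000"/>
  <polygon points="66.0679,60.2075 94.8708,60.2075 94.8708,86.3645 66.0679,86.3645" fill="none" stroke="#000000"/>
</svg>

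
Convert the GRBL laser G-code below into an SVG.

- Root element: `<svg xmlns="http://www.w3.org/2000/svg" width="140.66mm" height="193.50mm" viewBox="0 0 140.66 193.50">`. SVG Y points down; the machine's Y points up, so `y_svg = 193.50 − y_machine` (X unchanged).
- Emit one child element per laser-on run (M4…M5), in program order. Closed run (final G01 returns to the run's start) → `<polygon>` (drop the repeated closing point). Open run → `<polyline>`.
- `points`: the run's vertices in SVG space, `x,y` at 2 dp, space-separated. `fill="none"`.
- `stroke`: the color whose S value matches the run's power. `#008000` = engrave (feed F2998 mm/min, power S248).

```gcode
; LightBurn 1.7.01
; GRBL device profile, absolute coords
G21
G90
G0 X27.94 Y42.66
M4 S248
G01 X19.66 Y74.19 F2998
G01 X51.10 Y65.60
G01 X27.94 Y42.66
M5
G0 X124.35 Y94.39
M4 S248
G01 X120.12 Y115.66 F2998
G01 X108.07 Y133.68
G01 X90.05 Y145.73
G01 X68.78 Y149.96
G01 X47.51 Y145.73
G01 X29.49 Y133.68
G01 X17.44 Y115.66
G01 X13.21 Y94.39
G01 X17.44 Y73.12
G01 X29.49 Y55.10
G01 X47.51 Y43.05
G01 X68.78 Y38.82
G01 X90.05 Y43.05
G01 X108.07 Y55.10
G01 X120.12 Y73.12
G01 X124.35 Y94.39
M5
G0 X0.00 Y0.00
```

Each laser-on run becomes one SVG element. Flip Y back into SVG space with y_svg = 193.50 − y_machine. Every run uses S248, so all elements get stroke `#008000` (engrave).

Run 1: The run returns to its start, so emit a `<polygon>` with points (Y-flipped): 27.94,150.84 19.66,119.31 51.10,127.90.

Run 2: The run returns to its start, so emit a `<polygon>` with points (Y-flipped): 124.35,99.11 120.12,77.84 108.07,59.82 90.05,47.77 68.78,43.54 47.51,47.77 29.49,59.82 17.44,77.84 13.21,99.11 17.44,120.38 29.49,138.40 47.51,150.45 68.78,154.68 90.05,150.45 108.07,138.40 120.12,120.38.

<svg xmlns="http://www.w3.org/2000/svg" width="140.66mm" height="193.50mm" viewBox="0 0 140.66 193.50">
  <polygon points="27.94,150.84 19.66,119.31 51.10,127.90" fill="none" stroke="#008000"/>
  <polygon points="124.35,99.11 120.12,77.84 108.07,59.82 90.05,47.77 68.78,43.54 47.51,47.77 29.49,59.82 17.44,77.84 13.21,99.11 17.44,120.38 29.49,138.40 47.51,150.45 68.78,154.68 90.05,150.45 108.07,138.40 120.12,120.38" fill="none" stroke="#008000"/>
</svg>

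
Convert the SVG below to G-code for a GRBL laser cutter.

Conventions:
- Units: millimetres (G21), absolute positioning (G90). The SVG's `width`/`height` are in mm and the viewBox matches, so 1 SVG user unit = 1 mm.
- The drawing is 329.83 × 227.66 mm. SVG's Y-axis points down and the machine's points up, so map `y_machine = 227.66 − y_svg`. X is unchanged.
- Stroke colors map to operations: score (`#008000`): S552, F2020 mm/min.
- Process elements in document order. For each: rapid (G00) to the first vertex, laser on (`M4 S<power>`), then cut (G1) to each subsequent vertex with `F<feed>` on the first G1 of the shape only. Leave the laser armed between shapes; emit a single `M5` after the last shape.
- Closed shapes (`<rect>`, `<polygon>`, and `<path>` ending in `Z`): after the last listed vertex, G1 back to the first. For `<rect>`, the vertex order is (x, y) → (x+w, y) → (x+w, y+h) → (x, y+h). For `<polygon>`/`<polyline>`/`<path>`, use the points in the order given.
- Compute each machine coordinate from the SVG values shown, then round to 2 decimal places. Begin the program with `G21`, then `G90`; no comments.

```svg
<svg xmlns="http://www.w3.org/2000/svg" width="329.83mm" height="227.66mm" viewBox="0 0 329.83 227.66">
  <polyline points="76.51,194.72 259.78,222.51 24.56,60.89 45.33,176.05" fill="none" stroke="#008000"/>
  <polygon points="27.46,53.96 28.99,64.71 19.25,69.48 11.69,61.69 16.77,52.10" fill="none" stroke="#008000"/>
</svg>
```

G21
G90
G00 X76.51 Y32.94
M4 S552
G1 X259.78 Y5.15 F2020
G1 X24.56 Y166.77
G1 X45.33 Y51.61
G00 X27.46 Y173.70
M4 S552
G1 X28.99 Y162.95 F2020
G1 X19.25 Y158.18
G1 X11.69 Y165.97
G1 X16.77 Y175.56
G1 X27.46 Y173.70
M5

viewBox `0 0 329.83 227.66` with mm width/height → 1 unit = 1 mm. Flip: y_m = 227.66 − y_svg.

**Shape 1** — `<polyline>` open polyline, stroke `#008000` → score (S552, F2020). Machine vertices: (76.51,32.94) → (259.78,5.15) → (24.56,166.77) → (45.33,51.61). Open path.

**Shape 2** — `<polygon>` regular polygon, stroke `#008000` → score (S552, F2020). Machine vertices: (27.46,173.70) → (28.99,162.95) → (19.25,158.18) → (11.69,165.97) → (16.77,175.56) → (27.46,173.70). Closed: final G1 returns to the first vertex.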